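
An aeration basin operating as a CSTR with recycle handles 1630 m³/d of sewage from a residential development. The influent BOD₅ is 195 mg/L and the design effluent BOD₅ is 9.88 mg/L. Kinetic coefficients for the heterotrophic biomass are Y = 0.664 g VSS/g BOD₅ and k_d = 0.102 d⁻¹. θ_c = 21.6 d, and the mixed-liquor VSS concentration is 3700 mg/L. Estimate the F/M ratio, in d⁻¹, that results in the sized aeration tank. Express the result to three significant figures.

Rearranging the biomass balance for a CMAS with decay, V = Y·Q·ΔS·θ_c / [X·(1+k_d θ_c)] = 0.664 × 1630 × (195 − 9.88) × 21.6 / [3700 × (1 + 0.102 × 21.6)] = 4.33×10^6 / 11852 = 365.2 m³.
F/M = applied load / biomass = Q·S₀/(V·X) = 1630 × 195 / (365.2 × 3700) = 0.2353 d⁻¹.

F/M ≈ 0.235 d⁻¹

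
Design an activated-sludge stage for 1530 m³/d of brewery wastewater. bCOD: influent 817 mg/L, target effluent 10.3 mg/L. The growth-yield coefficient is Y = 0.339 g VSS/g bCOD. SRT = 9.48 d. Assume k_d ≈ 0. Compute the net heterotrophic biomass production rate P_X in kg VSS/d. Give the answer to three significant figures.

No decay correction is needed, so Y_obs = Y = 0.339.
Mass of bCOD removed per day: Q(S₀ − S) = 1530 × 806.7 g/m³ = 1234 kg/d.
P_X = Y_obs · Q(S₀ − S) = 0.3390 × 1234 = 418.4 kg VSS/d.

P_X ≈ 418 kg VSS/d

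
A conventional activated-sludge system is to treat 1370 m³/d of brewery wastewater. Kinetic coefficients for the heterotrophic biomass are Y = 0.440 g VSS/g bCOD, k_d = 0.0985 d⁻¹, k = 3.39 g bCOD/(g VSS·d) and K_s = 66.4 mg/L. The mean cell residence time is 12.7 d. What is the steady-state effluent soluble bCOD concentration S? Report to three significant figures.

S ≈ 8.95 mg/L

From the Monod/SRT balance for a CMAS, S = K_s·(1+k_d θ_c)/[θ_c·(Y k − k_d) − 1] = 66.4 × (1 + 0.0985 × 12.7) / [12.7 × (0.440 × 3.39 − 0.0985) − 1] = 149.5 / 16.69 = 8.954 mg/L.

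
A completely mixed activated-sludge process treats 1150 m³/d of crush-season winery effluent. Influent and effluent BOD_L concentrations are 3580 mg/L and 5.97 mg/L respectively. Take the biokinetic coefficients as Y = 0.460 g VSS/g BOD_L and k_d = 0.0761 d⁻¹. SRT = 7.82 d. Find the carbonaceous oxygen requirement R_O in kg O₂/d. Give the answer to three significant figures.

Observed yield with endogenous decay: Y_obs = Y / (1 + k_d·θ_c) = 0.460 / (1 + 0.0761 × 7.82) = 0.460 / 1.595 = 0.2884 g VSS/g BOD_L.
ΔS = 3580 − 5.97 = 3574 mg/L, so the substrate removal rate is 1150 × 3574/1000 = 4110 kg BOD_L/d.
P_X = Y_obs·Q·(S₀ − S) = 0.2884 × 4110 = 1185 kg VSS/d.
Carbonaceous O₂ demand = substrate oxidised − cell-mass equivalent = 4110 − 1.42 × 1185 = 2427 kg O₂/d.

R_O ≈ 2430 kg O₂/d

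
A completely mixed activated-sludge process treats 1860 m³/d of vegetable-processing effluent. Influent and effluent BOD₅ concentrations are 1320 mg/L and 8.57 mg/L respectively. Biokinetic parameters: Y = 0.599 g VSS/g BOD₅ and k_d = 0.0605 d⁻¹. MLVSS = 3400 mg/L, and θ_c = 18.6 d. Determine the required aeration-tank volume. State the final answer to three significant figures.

From the SRT design equation V = Y Q (S₀−S) θ_c / [X (1 + k_d θ_c)] = 0.599 × 1860 × (1320 − 8.57) × 18.6 / [3400 × (1 + 0.0605 × 18.6)] = 2.72×10^7 / 7226 = 3761 m³.

V ≈ 3760 m³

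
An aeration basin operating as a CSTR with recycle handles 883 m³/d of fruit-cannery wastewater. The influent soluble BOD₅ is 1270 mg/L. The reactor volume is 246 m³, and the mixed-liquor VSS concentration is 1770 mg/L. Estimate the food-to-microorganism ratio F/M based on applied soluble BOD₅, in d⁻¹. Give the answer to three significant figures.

F/M ≈ 2.58 d⁻¹

F/M = applied load / biomass = Q·S₀/(V·X) = 883 × 1270 / (246.0 × 1770) = 2.575 d⁻¹.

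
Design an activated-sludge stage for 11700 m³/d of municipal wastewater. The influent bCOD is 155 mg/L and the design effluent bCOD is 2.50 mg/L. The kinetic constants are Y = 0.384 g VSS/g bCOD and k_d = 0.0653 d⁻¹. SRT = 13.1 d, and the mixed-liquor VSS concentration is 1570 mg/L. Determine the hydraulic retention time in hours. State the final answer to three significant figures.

Steady-state biomass mass balance: V·X·(1 + k_d·θ_c) = Y·Q·(S₀ − S)·θ_c, so V = 0.384 × 11700 × (155 − 2.50) × 13.1 / [1570 × (1 + 0.0653 × 13.1)] = 8.98×10^6 / 2913 = 3081 m³.
HRT = V/Q = 3081 m³ / 11700 m³·d⁻¹ = 0.2633 d × 24 = 6.320 h.

τ ≈ 6.32 h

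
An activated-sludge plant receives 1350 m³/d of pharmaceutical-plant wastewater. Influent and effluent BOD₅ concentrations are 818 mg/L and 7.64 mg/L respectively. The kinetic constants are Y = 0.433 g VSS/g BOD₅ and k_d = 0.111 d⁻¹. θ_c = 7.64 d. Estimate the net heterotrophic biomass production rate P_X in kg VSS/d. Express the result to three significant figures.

P_X ≈ 256 kg VSS/d

The observed yield is Y_obs = Y/(1 + k_d·θ_c) = 0.433 / (1 + 0.111 × 7.64) = 0.433 / 1.848 = 0.2343 g VSS per g BOD₅ removed.
Q·(S₀ − S) = 1350 × (818 − 7.64) × 10⁻³ = 1094 kg/d removed.
P_X = Y_obs · Q(S₀ − S) = 0.2343 × 1094 = 256.3 kg VSS/d.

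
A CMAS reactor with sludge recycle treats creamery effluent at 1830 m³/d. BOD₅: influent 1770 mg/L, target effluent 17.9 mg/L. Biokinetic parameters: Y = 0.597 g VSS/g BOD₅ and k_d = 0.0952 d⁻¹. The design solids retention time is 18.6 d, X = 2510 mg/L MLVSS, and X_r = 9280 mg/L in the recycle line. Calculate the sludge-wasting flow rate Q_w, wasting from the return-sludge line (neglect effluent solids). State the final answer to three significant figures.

Rearranging the biomass balance for a CMAS with decay, V = Y·Q·ΔS·θ_c / [X·(1+k_d θ_c)] = 0.597 × 1830 × (1770 − 17.9) × 18.6 / [2510 × (1 + 0.0952 × 18.6)] = 3.56×10^7 / 6955 = 5120 m³.
Q_w = (V·X)/(θ_c X_r) = 5120 × 2510 / (18.6 × 9280) = 74.45 m³/d.

Q_w ≈ 74.4 m³/d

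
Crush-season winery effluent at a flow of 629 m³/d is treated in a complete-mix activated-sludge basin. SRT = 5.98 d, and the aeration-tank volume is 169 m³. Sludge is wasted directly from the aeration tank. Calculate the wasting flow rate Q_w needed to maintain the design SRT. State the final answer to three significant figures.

Q_w ≈ 28.3 m³/d

For wasting at MLVSS concentration, Q_w = V/θ_c = 169.0/5.98 = 28.26 m³/d.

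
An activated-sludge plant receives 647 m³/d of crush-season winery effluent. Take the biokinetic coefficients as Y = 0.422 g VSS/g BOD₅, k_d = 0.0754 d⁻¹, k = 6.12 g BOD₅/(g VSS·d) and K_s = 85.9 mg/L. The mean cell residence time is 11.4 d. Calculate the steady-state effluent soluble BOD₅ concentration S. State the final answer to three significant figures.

Effluent substrate depends only on kinetics and SRT: S = K_s(1 + k_d θ_c) / [θ_c(Yk − k_d) − 1] = 85.9 × (1 + 0.0754 × 11.4) / [11.4 × (0.422 × 6.12 − 0.0754) − 1] = 159.7 / 27.58 = 5.791 mg/L.

S ≈ 5.79 mg/L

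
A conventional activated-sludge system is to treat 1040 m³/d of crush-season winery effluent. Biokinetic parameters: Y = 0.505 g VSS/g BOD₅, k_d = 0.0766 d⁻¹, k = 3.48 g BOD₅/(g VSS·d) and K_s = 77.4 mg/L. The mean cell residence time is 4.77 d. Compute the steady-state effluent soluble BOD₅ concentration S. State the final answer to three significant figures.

From the Monod/SRT balance for a CMAS, S = K_s·(1+k_d θ_c)/[θ_c·(Y k − k_d) − 1] = 77.4 × (1 + 0.0766 × 4.77) / [4.77 × (0.505 × 3.48 − 0.0766) − 1] = 105.7 / 7.017 = 15.06 mg/L.

S ≈ 15.1 mg/L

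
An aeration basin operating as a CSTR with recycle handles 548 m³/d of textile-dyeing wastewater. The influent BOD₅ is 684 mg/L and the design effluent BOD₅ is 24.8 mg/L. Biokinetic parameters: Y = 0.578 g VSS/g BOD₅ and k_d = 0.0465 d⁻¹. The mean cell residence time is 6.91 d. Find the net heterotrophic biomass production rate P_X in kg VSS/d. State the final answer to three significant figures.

Observed yield with endogenous decay: Y_obs = Y / (1 + k_d·θ_c) = 0.578 / (1 + 0.0465 × 6.91) = 0.578 / 1.321 = 0.4374 g VSS/g BOD₅.
Mass of BOD₅ removed per day: Q(S₀ − S) = 548 × 659.2 g/m³ = 361.2 kg/d.
Net biomass production P_X = Y_obs × Q·(S₀ − S) = 0.4374 × 361.2 = 158.0 kg VSS/d.

P_X ≈ 158 kg VSS/d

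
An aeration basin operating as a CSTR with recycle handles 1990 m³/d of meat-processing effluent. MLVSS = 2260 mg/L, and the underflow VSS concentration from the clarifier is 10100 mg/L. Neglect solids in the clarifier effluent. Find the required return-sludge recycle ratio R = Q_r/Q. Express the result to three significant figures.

Solids balance on the clarifier gives (1+R)X = R·X_r, so R = X/(X_r − X) = 2260 / (10100 − 2260) = 0.2883.

R ≈ 0.288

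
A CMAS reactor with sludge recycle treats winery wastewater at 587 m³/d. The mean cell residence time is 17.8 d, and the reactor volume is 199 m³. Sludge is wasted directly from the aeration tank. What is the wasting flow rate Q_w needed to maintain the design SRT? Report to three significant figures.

Wasting from the aeration tank: Q_w = V / θ_c = 199.0 / 17.8 = 11.18 m³/d.

Q_w ≈ 11.2 m³/d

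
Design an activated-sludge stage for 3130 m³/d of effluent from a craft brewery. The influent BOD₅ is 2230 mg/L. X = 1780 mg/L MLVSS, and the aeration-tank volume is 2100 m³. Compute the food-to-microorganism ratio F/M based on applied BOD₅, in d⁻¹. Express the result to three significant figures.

F/M = applied load / biomass = Q·S₀/(V·X) = 3130 × 2230 / (2100 × 1780) = 1.867 d⁻¹.

F/M ≈ 1.87 d⁻¹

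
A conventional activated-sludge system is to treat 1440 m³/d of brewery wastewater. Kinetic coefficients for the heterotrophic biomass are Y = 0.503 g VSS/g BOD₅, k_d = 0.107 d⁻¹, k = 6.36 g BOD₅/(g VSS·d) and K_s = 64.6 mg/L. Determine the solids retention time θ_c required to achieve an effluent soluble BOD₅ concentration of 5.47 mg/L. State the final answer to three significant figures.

Specific growth rate at S = 5.47 mg/L: μ = YkS/(K_s+S) = 0.503·6.36·5.47/(64.6+5.47) = 0.2497 d⁻¹.
Then 1/θ_c = μ − k_d = 0.2497 − 0.107 = 0.1427 d⁻¹, giving θ_c = 7.006 d.

θ_c ≈ 7.01 d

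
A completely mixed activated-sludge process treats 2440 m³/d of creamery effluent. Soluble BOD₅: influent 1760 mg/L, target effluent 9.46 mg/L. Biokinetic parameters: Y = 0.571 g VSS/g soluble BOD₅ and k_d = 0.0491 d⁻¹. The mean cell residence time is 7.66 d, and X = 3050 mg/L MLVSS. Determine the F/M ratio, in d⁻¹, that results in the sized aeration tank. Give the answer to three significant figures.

F/M ≈ 0.316 d⁻¹

From the SRT design equation V = Y Q (S₀−S) θ_c / [X (1 + k_d θ_c)] = 0.571 × 2440 × (1760 − 9.46) × 7.66 / [3050 × (1 + 0.0491 × 7.66)] = 1.87×10^7 / 4197 = 4451 m³.
Food-to-microorganism ratio F/M = Q S₀ / (V X) = 2440 × 1760 / (4451 × 3050) = 0.3163 d⁻¹.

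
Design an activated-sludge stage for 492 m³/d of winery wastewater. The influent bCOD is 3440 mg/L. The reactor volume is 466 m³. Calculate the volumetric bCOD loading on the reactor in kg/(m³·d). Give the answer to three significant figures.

L_v ≈ 3.63 kg bCOD/(m³·d)

L_v = Q S₀ / V = 492 × 3440 × 10⁻³ / 466.0 = 3.632 kg/(m³·d).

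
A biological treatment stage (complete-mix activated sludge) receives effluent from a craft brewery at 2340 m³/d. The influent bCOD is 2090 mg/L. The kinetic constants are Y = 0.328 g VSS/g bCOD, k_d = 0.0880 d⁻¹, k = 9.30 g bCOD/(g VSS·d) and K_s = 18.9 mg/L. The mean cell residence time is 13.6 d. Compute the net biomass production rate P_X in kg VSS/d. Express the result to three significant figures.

For a completely mixed reactor with recycle the Lawrence–McCarty relation gives S = K_s·(1 + k_d·θ_c) / [θ_c·(Y·k − k_d) − 1] = 18.9 × (1 + 0.0880 × 13.6) / [13.6 × (0.328 × 9.30 − 0.0880) − 1] = 41.52 / 39.29 = 1.057 mg/L.
Observed yield with endogenous decay: Y_obs = Y / (1 + k_d·θ_c) = 0.328 / (1 + 0.0880 × 13.6) = 0.328 / 2.197 = 0.1493 g VSS/g bCOD.
ΔS = 2090 − 1.06 = 2089 mg/L, so the substrate removal rate is 2340 × 2089/1000 = 4888 kg bCOD/d.
Biomass produced: P_X = Y_obs·Q·ΔS = 0.1493 × 4888 ≈ 729.8 kg VSS/d.

P_X ≈ 730 kg VSS/d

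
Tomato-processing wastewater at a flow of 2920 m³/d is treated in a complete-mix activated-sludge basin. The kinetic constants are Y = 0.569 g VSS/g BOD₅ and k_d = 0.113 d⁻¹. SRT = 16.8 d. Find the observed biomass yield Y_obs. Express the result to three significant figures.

Correct the yield for decay: Y_obs = Y/(1 + k_d θ_c) = 0.569 / (1 + 0.113 × 16.8) = 0.569 / 2.898 = 0.1963.

Y_obs ≈ 0.196 g VSS/g BOD₅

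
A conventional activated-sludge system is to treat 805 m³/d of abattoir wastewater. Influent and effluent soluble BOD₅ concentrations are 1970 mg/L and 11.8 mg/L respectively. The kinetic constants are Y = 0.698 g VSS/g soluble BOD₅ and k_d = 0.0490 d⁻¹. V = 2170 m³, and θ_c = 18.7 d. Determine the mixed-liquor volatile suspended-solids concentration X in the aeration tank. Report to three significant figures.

X ≈ 4950 mg/L

X = Y·Q·ΔS·θ_c / [V·(1 + k_d θ_c)] = 0.698 × 805 × (1970 − 11.8) × 18.7 / [2170 × (1 + 0.0490 × 18.7)] = 4948 mg/L.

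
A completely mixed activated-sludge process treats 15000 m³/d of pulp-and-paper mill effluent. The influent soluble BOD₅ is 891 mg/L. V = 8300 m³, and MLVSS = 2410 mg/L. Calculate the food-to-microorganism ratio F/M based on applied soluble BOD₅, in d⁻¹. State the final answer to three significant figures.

F/M ≈ 0.668 d⁻¹

Food-to-microorganism ratio F/M = Q S₀ / (V X) = 15000 × 891 / (8300 × 2410) = 0.6681 d⁻¹.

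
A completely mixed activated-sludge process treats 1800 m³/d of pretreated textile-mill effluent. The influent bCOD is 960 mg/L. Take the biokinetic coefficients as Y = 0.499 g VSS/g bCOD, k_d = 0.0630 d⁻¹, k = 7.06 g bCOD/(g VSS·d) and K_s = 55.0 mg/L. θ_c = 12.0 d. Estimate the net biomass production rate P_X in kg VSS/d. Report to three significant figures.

Effluent substrate depends only on kinetics and SRT: S = K_s(1 + k_d θ_c) / [θ_c(Yk − k_d) − 1] = 55.0 × (1 + 0.0630 × 12.0) / [12.0 × (0.499 × 7.06 − 0.0630) − 1] = 96.58 / 40.52 = 2.384 mg/L.
Observed yield with endogenous decay: Y_obs = Y / (1 + k_d·θ_c) = 0.499 / (1 + 0.0630 × 12.0) = 0.499 / 1.756 = 0.2842 g VSS/g bCOD.
Q·(S₀ − S) = 1800 × (960 − 2.38) × 10⁻³ = 1724 kg/d removed.
P_X = Y_obs · Q(S₀ − S) = 0.2842 × 1724 = 489.8 kg VSS/d.

P_X ≈ 490 kg VSS/d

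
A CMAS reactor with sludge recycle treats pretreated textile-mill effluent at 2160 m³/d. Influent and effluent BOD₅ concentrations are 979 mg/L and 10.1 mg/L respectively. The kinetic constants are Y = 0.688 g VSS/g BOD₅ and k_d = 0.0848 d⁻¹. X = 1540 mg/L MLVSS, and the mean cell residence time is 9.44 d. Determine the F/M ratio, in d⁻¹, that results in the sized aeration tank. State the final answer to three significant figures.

F/M ≈ 0.280 d⁻¹

Rearranging the biomass balance for a CMAS with decay, V = Y·Q·ΔS·θ_c / [X·(1+k_d θ_c)] = 0.688 × 2160 × (979 − 10.1) × 9.44 / [1540 × (1 + 0.0848 × 9.44)] = 1.36×10^7 / 2773 = 4902 m³.
F/M = applied load / biomass = Q·S₀/(V·X) = 2160 × 979 / (4902 × 1540) = 0.2801 d⁻¹.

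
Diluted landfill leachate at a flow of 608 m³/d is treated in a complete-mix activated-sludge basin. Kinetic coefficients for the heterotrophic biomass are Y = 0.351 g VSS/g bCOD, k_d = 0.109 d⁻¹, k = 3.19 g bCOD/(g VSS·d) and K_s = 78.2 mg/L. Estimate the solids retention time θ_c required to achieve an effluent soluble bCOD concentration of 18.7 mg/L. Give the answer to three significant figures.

θ_c ≈ 9.34 d

Specific growth rate at S = 18.7 mg/L: μ = YkS/(K_s+S) = 0.351·3.19·18.7/(78.2+18.7) = 0.2161 d⁻¹.
θ_c = 1/(μ − k_d) = 1/(0.2161 − 0.109) = 1/0.1071 = 9.339 d.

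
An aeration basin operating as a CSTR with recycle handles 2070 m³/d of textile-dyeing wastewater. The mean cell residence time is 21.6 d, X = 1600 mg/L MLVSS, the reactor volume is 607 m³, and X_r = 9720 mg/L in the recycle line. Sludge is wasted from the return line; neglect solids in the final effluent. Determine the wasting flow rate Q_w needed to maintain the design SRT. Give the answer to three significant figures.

Wasting from the return line (neglecting effluent solids): Q_w = V·X / (θ_c·X_r) = 607.0 × 1600 / (21.6 × 9720) = 4.626 m³/d.

Q_w ≈ 4.63 m³/d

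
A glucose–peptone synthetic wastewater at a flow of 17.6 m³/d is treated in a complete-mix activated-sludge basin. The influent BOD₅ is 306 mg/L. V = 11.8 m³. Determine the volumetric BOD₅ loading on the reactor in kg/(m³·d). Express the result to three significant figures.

Applied BOD₅ load per unit volume = Q·S₀/V = (17.6 × 306/1000)/11.80 = 0.4564 kg BOD₅·m⁻³·d⁻¹.

L_v ≈ 0.456 kg BOD₅/(m³·d)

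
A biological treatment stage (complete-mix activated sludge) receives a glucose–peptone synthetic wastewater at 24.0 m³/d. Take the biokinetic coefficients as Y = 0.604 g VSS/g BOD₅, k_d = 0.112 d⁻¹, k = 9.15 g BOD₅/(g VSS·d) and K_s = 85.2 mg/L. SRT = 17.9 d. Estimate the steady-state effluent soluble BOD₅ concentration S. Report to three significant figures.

S ≈ 2.67 mg/L

From the Monod/SRT balance for a CMAS, S = K_s·(1+k_d θ_c)/[θ_c·(Y k − k_d) − 1] = 85.2 × (1 + 0.112 × 17.9) / [17.9 × (0.604 × 9.15 − 0.112) − 1] = 256.0 / 95.92 = 2.669 mg/L.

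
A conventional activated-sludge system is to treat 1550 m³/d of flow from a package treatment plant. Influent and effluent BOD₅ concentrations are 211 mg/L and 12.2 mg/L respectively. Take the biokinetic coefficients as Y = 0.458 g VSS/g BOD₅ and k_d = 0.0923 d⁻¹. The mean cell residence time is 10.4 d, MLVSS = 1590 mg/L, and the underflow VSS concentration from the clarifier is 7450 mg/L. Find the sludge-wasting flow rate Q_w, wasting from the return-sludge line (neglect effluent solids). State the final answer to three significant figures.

Q_w ≈ 9.67 m³/d

From the SRT design equation V = Y Q (S₀−S) θ_c / [X (1 + k_d θ_c)] = 0.458 × 1550 × (211 − 12.2) × 10.4 / [1590 × (1 + 0.0923 × 10.4)] = 1.47×10^6 / 3116 = 471.0 m³.
Q_w = (V·X)/(θ_c X_r) = 471.0 × 1590 / (10.4 × 7450) = 9.665 m³/d.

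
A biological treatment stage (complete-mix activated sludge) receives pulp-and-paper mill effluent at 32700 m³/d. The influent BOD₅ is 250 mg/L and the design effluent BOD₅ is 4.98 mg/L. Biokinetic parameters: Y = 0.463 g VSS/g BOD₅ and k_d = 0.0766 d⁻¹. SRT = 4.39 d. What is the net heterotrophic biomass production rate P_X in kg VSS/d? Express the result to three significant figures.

P_X ≈ 2780 kg VSS/d

The observed yield is Y_obs = Y/(1 + k_d·θ_c) = 0.463 / (1 + 0.0766 × 4.39) = 0.463 / 1.336 = 0.3465 g VSS per g BOD₅ removed.
ΔS = 250 − 4.98 = 245.0 mg/L, so the substrate removal rate is 32700 × 245.0/1000 = 8012 kg BOD₅/d.
Net biomass production P_X = Y_obs × Q·(S₀ − S) = 0.3465 × 8012 = 2776 kg VSS/d.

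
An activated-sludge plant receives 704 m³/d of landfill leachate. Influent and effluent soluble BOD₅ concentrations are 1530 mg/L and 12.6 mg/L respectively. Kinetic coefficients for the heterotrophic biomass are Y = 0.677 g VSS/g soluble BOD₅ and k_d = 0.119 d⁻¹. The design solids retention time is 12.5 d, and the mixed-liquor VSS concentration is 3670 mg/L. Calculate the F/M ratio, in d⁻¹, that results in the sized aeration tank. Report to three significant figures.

Rearranging the biomass balance for a CMAS with decay, V = Y·Q·ΔS·θ_c / [X·(1+k_d θ_c)] = 0.677 × 704 × (1530 − 12.6) × 12.5 / [3670 × (1 + 0.119 × 12.5)] = 9.04×10^6 / 9129 = 990.2 m³.
F/M = Q·S₀ / (V·X) = 704 × 1530 / (990.2 × 3670) = 0.2964 g soluble BOD₅·(g VSS·d)⁻¹.

F/M ≈ 0.296 d⁻¹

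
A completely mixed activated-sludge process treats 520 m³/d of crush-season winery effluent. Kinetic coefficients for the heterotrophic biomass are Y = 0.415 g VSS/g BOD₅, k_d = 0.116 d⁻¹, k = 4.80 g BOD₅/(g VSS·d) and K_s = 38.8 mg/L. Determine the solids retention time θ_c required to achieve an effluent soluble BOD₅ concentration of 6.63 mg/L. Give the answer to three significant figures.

θ_c ≈ 5.72 d

At the target effluent, Y k S/(K_s+S) = 0.415×4.80×6.63/45.43 = 0.2907 d⁻¹.
Then 1/θ_c = μ − k_d = 0.2907 − 0.116 = 0.1747 d⁻¹, giving θ_c = 5.724 d.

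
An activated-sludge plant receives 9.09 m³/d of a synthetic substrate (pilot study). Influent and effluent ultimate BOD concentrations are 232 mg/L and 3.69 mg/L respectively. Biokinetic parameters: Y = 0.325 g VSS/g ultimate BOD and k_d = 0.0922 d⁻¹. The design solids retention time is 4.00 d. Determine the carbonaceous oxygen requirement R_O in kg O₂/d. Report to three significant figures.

Correct the yield for decay: Y_obs = Y/(1 + k_d θ_c) = 0.325 / (1 + 0.0922 × 4.00) = 0.325 / 1.369 = 0.2374.
Q·(S₀ − S) = 9.09 × (232 − 3.69) × 10⁻³ = 2.075 kg/d removed.
P_X = Y_obs·Q·(S₀ − S) = 0.2374 × 2.075 = 0.4928 kg VSS/d.
R_O = Q·ΔS − 1.42 P_X = 2.075 − 0.6997 = 1.376 kg O₂/d.

R_O ≈ 1.38 kg O₂/d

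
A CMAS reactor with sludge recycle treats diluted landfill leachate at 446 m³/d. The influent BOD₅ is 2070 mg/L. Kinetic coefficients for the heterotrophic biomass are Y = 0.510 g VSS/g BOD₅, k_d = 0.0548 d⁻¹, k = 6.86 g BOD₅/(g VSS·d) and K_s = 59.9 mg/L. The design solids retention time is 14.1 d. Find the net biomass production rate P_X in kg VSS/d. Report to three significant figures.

From the Monod/SRT balance for a CMAS, S = K_s·(1+k_d θ_c)/[θ_c·(Y k − k_d) − 1] = 59.9 × (1 + 0.0548 × 14.1) / [14.1 × (0.510 × 6.86 − 0.0548) − 1] = 106.2 / 47.56 = 2.233 mg/L.
Y_obs = Y / (1 + k_d θ_c) = 0.510 / (1 + 0.0548 × 14.1) = 0.510 / 1.773 = 0.2877.
Q·(S₀ − S) = 446 × (2070 − 2.23) × 10⁻³ = 922.2 kg/d removed.
Biomass produced: P_X = Y_obs·Q·ΔS = 0.2877 × 922.2 ≈ 265.3 kg VSS/d.

P_X ≈ 265 kg VSS/d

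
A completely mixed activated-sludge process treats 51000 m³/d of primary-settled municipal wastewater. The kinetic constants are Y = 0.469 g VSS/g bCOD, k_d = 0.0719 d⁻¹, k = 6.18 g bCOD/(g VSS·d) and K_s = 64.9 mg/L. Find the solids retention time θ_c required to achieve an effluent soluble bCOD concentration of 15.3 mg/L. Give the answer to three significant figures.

From 1/θ_c = Y·k·S/(K_s + S) − k_d: Y·k·S/(K_s+S) = 0.469 × 6.18 × 15.3 / (64.9 + 15.3) = 0.5529 d⁻¹.
Then 1/θ_c = μ − k_d = 0.5529 − 0.0719 = 0.4810 d⁻¹, giving θ_c = 2.079 d.

θ_c ≈ 2.08 d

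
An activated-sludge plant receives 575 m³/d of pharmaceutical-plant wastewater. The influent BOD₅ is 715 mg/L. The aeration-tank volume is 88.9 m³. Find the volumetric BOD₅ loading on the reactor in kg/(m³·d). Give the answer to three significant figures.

Applied BOD₅ load per unit volume = Q·S₀/V = (575 × 715/1000)/88.90 = 4.625 kg BOD₅·m⁻³·d⁻¹.

L_v ≈ 4.62 kg BOD₅/(m³·d)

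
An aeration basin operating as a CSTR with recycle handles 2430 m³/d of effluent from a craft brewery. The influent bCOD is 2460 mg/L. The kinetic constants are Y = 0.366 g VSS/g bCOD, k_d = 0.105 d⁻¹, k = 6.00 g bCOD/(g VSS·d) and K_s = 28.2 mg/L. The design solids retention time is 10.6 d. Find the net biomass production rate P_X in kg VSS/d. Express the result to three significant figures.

P_X ≈ 1030 kg VSS/d

For a completely mixed reactor with recycle the Lawrence–McCarty relation gives S = K_s·(1 + k_d·θ_c) / [θ_c·(Y·k − k_d) − 1] = 28.2 × (1 + 0.105 × 10.6) / [10.6 × (0.366 × 6.00 − 0.105) − 1] = 59.59 / 21.16 = 2.815 mg/L.
Observed yield with endogenous decay: Y_obs = Y / (1 + k_d·θ_c) = 0.366 / (1 + 0.105 × 10.6) = 0.366 / 2.113 = 0.1732 g VSS/g bCOD.
Q·(S₀ − S) = 2430 × (2460 − 2.82) × 10⁻³ = 5971 kg/d removed.
Biomass produced: P_X = Y_obs·Q·ΔS = 0.1732 × 5971 ≈ 1034 kg VSS/d.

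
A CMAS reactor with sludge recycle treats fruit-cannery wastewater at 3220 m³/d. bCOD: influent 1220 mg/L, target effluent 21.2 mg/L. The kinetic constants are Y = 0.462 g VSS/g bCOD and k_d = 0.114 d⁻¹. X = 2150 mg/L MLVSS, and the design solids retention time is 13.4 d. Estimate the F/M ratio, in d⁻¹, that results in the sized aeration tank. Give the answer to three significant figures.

Rearranging the biomass balance for a CMAS with decay, V = Y·Q·ΔS·θ_c / [X·(1+k_d θ_c)] = 0.462 × 3220 × (1220 − 21.2) × 13.4 / [2150 × (1 + 0.114 × 13.4)] = 2.39×10^7 / 5434 = 4397 m³.
Food-to-microorganism ratio F/M = Q S₀ / (V X) = 3220 × 1220 / (4397 × 2150) = 0.4155 d⁻¹.

F/M ≈ 0.416 d⁻¹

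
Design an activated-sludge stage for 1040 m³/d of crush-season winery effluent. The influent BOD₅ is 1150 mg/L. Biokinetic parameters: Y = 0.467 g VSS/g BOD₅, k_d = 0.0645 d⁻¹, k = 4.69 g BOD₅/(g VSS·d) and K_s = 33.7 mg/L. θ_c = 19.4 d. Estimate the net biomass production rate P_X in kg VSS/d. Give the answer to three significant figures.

P_X ≈ 248 kg VSS/d

Effluent substrate depends only on kinetics and SRT: S = K_s(1 + k_d θ_c) / [θ_c(Yk − k_d) − 1] = 33.7 × (1 + 0.0645 × 19.4) / [19.4 × (0.467 × 4.69 − 0.0645) − 1] = 75.87 / 40.24 = 1.885 mg/L.
Observed yield with endogenous decay: Y_obs = Y / (1 + k_d·θ_c) = 0.467 / (1 + 0.0645 × 19.4) = 0.467 / 2.251 = 0.2074 g VSS/g BOD₅.
Substrate removed = Q·(S₀ − S) = 1040 m³/d × (1150 − 1.89) g/m³ = 1.19×10^6 g/d = 1194 kg/d.
P_X = Y_obs · Q(S₀ − S) = 0.2074 × 1194 = 247.7 kg VSS/d.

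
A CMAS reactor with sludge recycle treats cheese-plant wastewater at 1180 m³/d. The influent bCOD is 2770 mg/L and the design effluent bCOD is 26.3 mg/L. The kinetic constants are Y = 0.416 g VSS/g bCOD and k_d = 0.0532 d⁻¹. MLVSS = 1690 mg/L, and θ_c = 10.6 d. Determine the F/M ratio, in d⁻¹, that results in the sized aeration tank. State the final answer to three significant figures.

Steady-state biomass mass balance: V·X·(1 + k_d·θ_c) = Y·Q·(S₀ − S)·θ_c, so V = 0.416 × 1180 × (2770 − 26.3) × 10.6 / [1690 × (1 + 0.0532 × 10.6)] = 1.43×10^7 / 2643 = 5402 m³.
F/M = Q·S₀ / (V·X) = 1180 × 2770 / (5402 × 1690) = 0.3581 g bCOD·(g VSS·d)⁻¹.

F/M ≈ 0.358 d⁻¹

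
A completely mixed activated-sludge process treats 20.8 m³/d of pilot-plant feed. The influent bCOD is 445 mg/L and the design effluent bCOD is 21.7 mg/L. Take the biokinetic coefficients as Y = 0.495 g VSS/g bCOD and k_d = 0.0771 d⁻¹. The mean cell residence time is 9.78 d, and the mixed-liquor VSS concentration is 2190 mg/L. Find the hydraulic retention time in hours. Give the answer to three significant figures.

τ ≈ 12.8 h

Steady-state biomass mass balance: V·X·(1 + k_d·θ_c) = Y·Q·(S₀ − S)·θ_c, so V = 0.495 × 20.8 × (445 − 21.7) × 9.78 / [2190 × (1 + 0.0771 × 9.78)] = 4.26×10^4 / 3841 = 11.10 m³.
HRT = V/Q = 11.10 m³ / 20.8 m³·d⁻¹ = 0.5335 d × 24 = 12.80 h.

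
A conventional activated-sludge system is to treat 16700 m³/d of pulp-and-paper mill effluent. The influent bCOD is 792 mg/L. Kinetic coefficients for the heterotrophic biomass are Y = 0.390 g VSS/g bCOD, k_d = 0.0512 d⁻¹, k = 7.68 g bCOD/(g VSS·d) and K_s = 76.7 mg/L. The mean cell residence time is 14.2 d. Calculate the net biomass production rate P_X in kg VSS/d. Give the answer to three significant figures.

Effluent substrate depends only on kinetics and SRT: S = K_s(1 + k_d θ_c) / [θ_c(Yk − k_d) − 1] = 76.7 × (1 + 0.0512 × 14.2) / [14.2 × (0.390 × 7.68 − 0.0512) − 1] = 132.5 / 40.80 = 3.246 mg/L.
Y_obs = Y / (1 + k_d θ_c) = 0.390 / (1 + 0.0512 × 14.2) = 0.390 / 1.727 = 0.2258.
Mass of bCOD removed per day: Q(S₀ − S) = 16700 × 788.8 g/m³ = 13172 kg/d.
Net biomass production P_X = Y_obs × Q·(S₀ − S) = 0.2258 × 13172 = 2975 kg VSS/d.

P_X ≈ 2970 kg VSS/d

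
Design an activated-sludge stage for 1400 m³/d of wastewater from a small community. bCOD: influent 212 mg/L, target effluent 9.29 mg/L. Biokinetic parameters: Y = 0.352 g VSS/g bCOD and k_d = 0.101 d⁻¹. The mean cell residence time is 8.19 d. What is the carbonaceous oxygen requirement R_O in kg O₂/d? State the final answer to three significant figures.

The observed yield is Y_obs = Y/(1 + k_d·θ_c) = 0.352 / (1 + 0.101 × 8.19) = 0.352 / 1.827 = 0.1926 g VSS per g bCOD removed.
Q·(S₀ − S) = 1400 × (212 − 9.29) × 10⁻³ = 283.8 kg/d removed.
Net sludge production P_X = 0.1926 × 283.8 = 54.67 kg VSS/d.
R_O = Q·(S₀ − S) − 1.42·P_X = 283.8 − 1.42 × 54.67 = 206.2 kg O₂/d.

R_O ≈ 206 kg O₂/d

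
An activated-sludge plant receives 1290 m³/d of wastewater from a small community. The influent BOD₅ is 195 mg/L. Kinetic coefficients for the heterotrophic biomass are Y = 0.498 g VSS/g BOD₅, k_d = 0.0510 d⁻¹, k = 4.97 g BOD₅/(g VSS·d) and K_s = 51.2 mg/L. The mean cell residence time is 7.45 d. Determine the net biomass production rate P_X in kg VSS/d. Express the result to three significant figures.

P_X ≈ 88.9 kg VSS/d

For a completely mixed reactor with recycle the Lawrence–McCarty relation gives S = K_s·(1 + k_d·θ_c) / [θ_c·(Y·k − k_d) − 1] = 51.2 × (1 + 0.0510 × 7.45) / [7.45 × (0.498 × 4.97 − 0.0510) − 1] = 70.65 / 17.06 = 4.142 mg/L.
The observed yield is Y_obs = Y/(1 + k_d·θ_c) = 0.498 / (1 + 0.0510 × 7.45) = 0.498 / 1.380 = 0.3609 g VSS per g BOD₅ removed.
ΔS = 195 − 4.14 = 190.9 mg/L, so the substrate removal rate is 1290 × 190.9/1000 = 246.2 kg BOD₅/d.
So the net sludge growth is P_X = 0.3609 × 246.2 = 88.85 kg VSS/d.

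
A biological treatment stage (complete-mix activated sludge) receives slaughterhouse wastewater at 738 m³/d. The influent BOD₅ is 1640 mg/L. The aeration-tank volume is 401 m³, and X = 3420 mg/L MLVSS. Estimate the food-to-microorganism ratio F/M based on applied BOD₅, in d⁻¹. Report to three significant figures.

Food-to-microorganism ratio F/M = Q S₀ / (V X) = 738 × 1640 / (401.0 × 3420) = 0.8825 d⁻¹.

F/M ≈ 0.883 d⁻¹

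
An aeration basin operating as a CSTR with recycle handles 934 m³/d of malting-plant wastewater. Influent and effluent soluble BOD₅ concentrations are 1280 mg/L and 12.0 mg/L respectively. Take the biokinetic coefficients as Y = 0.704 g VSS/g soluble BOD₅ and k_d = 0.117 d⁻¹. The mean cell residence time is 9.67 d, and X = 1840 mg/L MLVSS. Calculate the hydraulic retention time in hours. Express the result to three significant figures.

From the SRT design equation V = Y Q (S₀−S) θ_c / [X (1 + k_d θ_c)] = 0.704 × 934 × (1280 − 12.0) × 9.67 / [1840 × (1 + 0.117 × 9.67)] = 8.06×10^6 / 3922 = 2056 m³.
Hydraulic retention time τ = V/Q = 2056 / 934 = 2.201 d = 52.83 h.

τ ≈ 52.8 h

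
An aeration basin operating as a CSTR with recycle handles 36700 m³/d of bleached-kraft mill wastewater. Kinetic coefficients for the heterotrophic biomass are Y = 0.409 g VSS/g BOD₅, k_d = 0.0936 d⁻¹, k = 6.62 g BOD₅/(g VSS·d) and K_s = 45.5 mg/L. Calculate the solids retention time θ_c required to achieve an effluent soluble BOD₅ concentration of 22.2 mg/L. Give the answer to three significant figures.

θ_c ≈ 1.26 d

From 1/θ_c = Y·k·S/(K_s + S) − k_d: Y·k·S/(K_s+S) = 0.409 × 6.62 × 22.2 / (45.5 + 22.2) = 0.8879 d⁻¹.
Then 1/θ_c = μ − k_d = 0.8879 − 0.0936 = 0.7943 d⁻¹, giving θ_c = 1.259 d.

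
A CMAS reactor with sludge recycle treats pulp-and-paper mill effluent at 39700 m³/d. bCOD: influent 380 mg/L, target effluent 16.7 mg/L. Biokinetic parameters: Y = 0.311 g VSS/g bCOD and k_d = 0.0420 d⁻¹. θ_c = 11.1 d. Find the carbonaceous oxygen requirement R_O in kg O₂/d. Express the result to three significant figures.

R_O ≈ 10100 kg O₂/d

Observed yield with endogenous decay: Y_obs = Y / (1 + k_d·θ_c) = 0.311 / (1 + 0.0420 × 11.1) = 0.311 / 1.466 = 0.2121 g VSS/g bCOD.
Substrate removed = Q·(S₀ − S) = 39700 m³/d × (380 − 16.7) g/m³ = 1.44×10^7 g/d = 14423 kg/d.
Biomass synthesised: P_X = Y_obs × 14423 = 3059 kg VSS/d.
R_O = Q·ΔS − 1.42 P_X = 14423 − 4344 = 10079 kg O₂/d.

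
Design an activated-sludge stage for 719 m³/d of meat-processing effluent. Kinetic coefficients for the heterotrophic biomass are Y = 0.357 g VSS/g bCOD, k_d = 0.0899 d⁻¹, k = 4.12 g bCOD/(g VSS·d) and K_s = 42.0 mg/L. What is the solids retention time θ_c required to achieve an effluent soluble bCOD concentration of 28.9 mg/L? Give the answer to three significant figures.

θ_c ≈ 1.96 d

At the target effluent, Y k S/(K_s+S) = 0.357×4.12×28.9/70.90 = 0.5995 d⁻¹.
1/θ_c = 0.5995 − 0.0899 = 0.5096 d⁻¹, so θ_c = 1.962 d.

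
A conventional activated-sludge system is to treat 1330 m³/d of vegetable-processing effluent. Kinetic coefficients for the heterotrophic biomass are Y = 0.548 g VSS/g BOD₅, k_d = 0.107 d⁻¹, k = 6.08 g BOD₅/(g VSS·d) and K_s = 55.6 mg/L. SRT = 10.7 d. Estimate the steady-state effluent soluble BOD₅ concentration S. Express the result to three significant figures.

Effluent substrate depends only on kinetics and SRT: S = K_s(1 + k_d θ_c) / [θ_c(Yk − k_d) − 1] = 55.6 × (1 + 0.107 × 10.7) / [10.7 × (0.548 × 6.08 − 0.107) − 1] = 119.3 / 33.51 = 3.559 mg/L.

S ≈ 3.56 mg/L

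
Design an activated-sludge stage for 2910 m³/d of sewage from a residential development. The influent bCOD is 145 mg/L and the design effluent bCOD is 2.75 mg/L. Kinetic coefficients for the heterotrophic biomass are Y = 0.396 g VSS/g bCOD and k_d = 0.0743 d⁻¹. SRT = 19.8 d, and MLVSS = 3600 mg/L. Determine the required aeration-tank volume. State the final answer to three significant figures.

V ≈ 365 m³

From the SRT design equation V = Y Q (S₀−S) θ_c / [X (1 + k_d θ_c)] = 0.396 × 2910 × (145 − 2.75) × 19.8 / [3600 × (1 + 0.0743 × 19.8)] = 3.25×10^6 / 8896 = 364.8 m³.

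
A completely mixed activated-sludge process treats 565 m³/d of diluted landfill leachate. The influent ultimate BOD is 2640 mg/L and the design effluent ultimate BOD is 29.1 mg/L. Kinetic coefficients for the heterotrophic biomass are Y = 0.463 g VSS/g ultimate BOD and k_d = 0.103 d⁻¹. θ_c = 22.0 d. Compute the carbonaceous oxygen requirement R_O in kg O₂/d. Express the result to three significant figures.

R_O ≈ 1180 kg O₂/d

The observed yield is Y_obs = Y/(1 + k_d·θ_c) = 0.463 / (1 + 0.103 × 22.0) = 0.463 / 3.266 = 0.1418 g VSS per g ultimate BOD removed.
Q·(S₀ − S) = 565 × (2640 − 29.1) × 10⁻³ = 1475 kg/d removed.
P_X = Y_obs·Q·(S₀ − S) = 0.1418 × 1475 = 209.1 kg VSS/d.
R_O = Q·(S₀ − S) − 1.42·P_X = 1475 − 1.42 × 209.1 = 1178 kg O₂/d.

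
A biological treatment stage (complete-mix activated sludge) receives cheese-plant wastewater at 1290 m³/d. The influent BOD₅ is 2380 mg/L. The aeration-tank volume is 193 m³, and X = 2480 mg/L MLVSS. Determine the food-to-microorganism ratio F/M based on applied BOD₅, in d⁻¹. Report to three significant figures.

F/M = Q·S₀ / (V·X) = 1290 × 2380 / (193.0 × 2480) = 6.414 g BOD₅·(g VSS·d)⁻¹.

F/M ≈ 6.41 d⁻¹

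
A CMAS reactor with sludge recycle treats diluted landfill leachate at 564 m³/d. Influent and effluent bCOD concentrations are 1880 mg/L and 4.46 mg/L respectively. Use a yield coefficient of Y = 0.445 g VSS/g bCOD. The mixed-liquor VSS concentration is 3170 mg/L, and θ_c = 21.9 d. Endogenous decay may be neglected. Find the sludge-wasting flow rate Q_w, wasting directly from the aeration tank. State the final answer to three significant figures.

V·X = Y·Q·ΔS·θ_c gives V = 0.445 × 564 × (1880 − 4.46) × 21.9 / 3170 = 3252 m³.
With mixed-liquor wasting, θ_c = V/Q_w, so Q_w = V/θ_c = 3252/21.9 = 148.5 m³/d.

Q_w ≈ 148 m³/d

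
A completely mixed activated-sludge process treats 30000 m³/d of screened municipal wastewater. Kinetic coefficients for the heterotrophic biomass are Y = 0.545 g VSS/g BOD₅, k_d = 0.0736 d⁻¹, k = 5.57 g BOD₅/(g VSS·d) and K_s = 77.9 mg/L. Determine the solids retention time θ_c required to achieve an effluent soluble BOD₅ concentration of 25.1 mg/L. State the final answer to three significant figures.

At the target effluent, Y k S/(K_s+S) = 0.545×5.57×25.1/103.0 = 0.7398 d⁻¹.
Then 1/θ_c = μ − k_d = 0.7398 − 0.0736 = 0.6662 d⁻¹, giving θ_c = 1.501 d.

θ_c ≈ 1.50 d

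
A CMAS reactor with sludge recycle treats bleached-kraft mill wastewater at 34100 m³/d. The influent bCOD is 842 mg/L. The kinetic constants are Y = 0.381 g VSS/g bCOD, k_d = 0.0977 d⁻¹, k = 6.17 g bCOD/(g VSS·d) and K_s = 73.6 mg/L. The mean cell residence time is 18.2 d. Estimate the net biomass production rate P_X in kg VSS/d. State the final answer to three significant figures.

Effluent substrate depends only on kinetics and SRT: S = K_s(1 + k_d θ_c) / [θ_c(Yk − k_d) − 1] = 73.6 × (1 + 0.0977 × 18.2) / [18.2 × (0.381 × 6.17 − 0.0977) − 1] = 204.5 / 40.01 = 5.111 mg/L.
Correct the yield for decay: Y_obs = Y/(1 + k_d θ_c) = 0.381 / (1 + 0.0977 × 18.2) = 0.381 / 2.778 = 0.1371.
Mass of bCOD removed per day: Q(S₀ − S) = 34100 × 836.9 g/m³ = 28538 kg/d.
So the net sludge growth is P_X = 0.1371 × 28538 = 3914 kg VSS/d.

P_X ≈ 3910 kg VSS/d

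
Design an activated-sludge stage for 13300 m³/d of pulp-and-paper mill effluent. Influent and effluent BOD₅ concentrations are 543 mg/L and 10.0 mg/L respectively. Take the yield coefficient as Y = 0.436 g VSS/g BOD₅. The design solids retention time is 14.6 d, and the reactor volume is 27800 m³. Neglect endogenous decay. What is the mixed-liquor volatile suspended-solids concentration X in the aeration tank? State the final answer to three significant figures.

X = Y·Q·ΔS·θ_c / V = 0.436 × 13300 × (543 − 10.0) × 14.6 / 27800 = 1623 mg/L.

X ≈ 1620 mg/L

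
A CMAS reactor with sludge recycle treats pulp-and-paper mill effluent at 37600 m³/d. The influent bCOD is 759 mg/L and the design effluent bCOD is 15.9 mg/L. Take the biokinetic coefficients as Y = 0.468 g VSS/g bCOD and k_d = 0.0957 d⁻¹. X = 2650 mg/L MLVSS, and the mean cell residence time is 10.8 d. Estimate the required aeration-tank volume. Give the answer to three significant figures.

Rearranging the biomass balance for a CMAS with decay, V = Y·Q·ΔS·θ_c / [X·(1+k_d θ_c)] = 0.468 × 37600 × (759 − 15.9) × 10.8 / [2650 × (1 + 0.0957 × 10.8)] = 1.41×10^8 / 5389 = 26206 m³.

V ≈ 26200 m³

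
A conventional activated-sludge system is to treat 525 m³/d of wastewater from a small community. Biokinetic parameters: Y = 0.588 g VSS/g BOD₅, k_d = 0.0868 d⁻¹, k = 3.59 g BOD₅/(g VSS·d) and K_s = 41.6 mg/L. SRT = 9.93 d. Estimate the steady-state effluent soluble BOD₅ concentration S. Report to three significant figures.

S ≈ 4.06 mg/L

For a completely mixed reactor with recycle the Lawrence–McCarty relation gives S = K_s·(1 + k_d·θ_c) / [θ_c·(Y·k − k_d) − 1] = 41.6 × (1 + 0.0868 × 9.93) / [9.93 × (0.588 × 3.59 − 0.0868) − 1] = 77.46 / 19.10 = 4.055 mg/L.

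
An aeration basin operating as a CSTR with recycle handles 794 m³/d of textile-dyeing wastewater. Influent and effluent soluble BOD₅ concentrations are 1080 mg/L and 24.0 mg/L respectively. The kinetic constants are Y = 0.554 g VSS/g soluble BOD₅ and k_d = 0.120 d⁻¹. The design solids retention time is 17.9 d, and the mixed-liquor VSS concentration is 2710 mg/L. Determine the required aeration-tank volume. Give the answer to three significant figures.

From the SRT design equation V = Y Q (S₀−S) θ_c / [X (1 + k_d θ_c)] = 0.554 × 794 × (1080 − 24.0) × 17.9 / [2710 × (1 + 0.120 × 17.9)] = 8.31×10^6 / 8531 = 974.6 m³.

V ≈ 975 m³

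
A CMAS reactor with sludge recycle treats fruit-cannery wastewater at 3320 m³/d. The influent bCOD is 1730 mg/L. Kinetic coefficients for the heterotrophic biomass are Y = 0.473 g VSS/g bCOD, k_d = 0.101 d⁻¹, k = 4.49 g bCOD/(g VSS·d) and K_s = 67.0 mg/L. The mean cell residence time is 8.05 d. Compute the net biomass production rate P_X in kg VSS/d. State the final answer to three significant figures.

P_X ≈ 1490 kg VSS/d

Effluent substrate depends only on kinetics and SRT: S = K_s(1 + k_d θ_c) / [θ_c(Yk − k_d) − 1] = 67.0 × (1 + 0.101 × 8.05) / [8.05 × (0.473 × 4.49 − 0.101) − 1] = 121.5 / 15.28 = 7.948 mg/L.
Observed yield with endogenous decay: Y_obs = Y / (1 + k_d·θ_c) = 0.473 / (1 + 0.101 × 8.05) = 0.473 / 1.813 = 0.2609 g VSS/g bCOD.
Mass of bCOD removed per day: Q(S₀ − S) = 3320 × 1722 g/m³ = 5717 kg/d.
Net biomass production P_X = Y_obs × Q·(S₀ − S) = 0.2609 × 5717 = 1492 kg VSS/d.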